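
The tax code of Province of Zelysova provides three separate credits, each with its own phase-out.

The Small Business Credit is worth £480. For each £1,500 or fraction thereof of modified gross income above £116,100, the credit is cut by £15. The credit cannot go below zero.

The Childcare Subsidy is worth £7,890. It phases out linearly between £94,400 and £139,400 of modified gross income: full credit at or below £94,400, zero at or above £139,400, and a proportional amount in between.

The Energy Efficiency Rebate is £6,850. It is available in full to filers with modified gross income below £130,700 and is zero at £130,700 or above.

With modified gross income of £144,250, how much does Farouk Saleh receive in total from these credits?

Small Business Credit: income exceeds £116,100 by £28,150, which is 19 full-or-partial £1,500 increments; reduction = 19 × £15 = £285, leaving £195.
Childcare Subsidy: £144,250 is at or above £139,400, so the credit is £0.
Energy Efficiency Rebate: £144,250 meets or exceeds the £130,700 cutoff, so the credit is £0.
Total: £195 + £0 + £0 = £195.

£195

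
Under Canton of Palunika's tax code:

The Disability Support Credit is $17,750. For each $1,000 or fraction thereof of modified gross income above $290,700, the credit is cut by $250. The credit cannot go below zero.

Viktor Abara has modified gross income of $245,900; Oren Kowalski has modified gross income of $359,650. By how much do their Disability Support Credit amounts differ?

Viktor ($245,900): Disability Support Credit: $245,900 is at or below the $290,700 threshold, so the full $17,750 applies.
Oren ($359,650): Disability Support Credit: income exceeds $290,700 by $68,950, which is 69 full-or-partial $1,000 increments; reduction = 69 × $250 = $17,250, leaving $500.
Difference: |$17,750 − $500| = $17,250.

$17,250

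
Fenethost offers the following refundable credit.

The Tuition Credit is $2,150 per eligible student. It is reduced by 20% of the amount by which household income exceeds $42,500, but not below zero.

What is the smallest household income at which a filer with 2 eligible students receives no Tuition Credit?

Full credit = 2 × $2,150 = $4,300.
The credit falls by 20% of each dollar above $42,500, so it reaches zero when the excess is $4,300 / 20% = $21,500: income = $42,500 + $21,500 = $64,000.

$64,000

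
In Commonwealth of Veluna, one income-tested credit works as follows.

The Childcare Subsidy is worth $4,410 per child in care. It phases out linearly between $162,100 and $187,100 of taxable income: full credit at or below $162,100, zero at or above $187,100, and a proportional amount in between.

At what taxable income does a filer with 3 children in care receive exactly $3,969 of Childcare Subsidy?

$179,600

Full credit = 3 × $4,410 = $13,230.
$3,969 is 3,969/13,230 of the full $13,230, so 9,261/13,230 of the $25,000 range has been used: income = $162,100 + $25,000 × 9,261/13,230 = $179,600.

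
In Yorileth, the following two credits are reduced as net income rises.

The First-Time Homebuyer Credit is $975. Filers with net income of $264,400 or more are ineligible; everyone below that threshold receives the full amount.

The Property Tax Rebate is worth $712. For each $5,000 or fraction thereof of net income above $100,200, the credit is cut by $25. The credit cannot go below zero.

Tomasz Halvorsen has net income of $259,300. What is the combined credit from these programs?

$975

First-Time Homebuyer Credit: $259,300 is below the $264,400 cutoff, so the full $975 applies.
Property Tax Rebate: income exceeds $100,200 by $159,100 → 32 increments × $25 = $800 ≥ base, so the credit is $0.
Total: $975 + $0 = $975.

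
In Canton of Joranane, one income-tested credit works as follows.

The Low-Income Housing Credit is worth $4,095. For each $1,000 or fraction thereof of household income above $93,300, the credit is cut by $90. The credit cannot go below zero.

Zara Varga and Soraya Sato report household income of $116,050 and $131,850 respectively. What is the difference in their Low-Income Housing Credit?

Zara ($116,050): Low-Income Housing Credit: income exceeds $93,300 by $22,750, which is 23 full-or-partial $1,000 increments; reduction = 23 × $90 = $2,070, leaving $2,025.
Soraya ($131,850): Low-Income Housing Credit: income exceeds $93,300 by $38,550, which is 39 full-or-partial $1,000 increments; reduction = 39 × $90 = $3,510, leaving $585.
Difference: |$2,025 − $585| = $1,440.

$1,440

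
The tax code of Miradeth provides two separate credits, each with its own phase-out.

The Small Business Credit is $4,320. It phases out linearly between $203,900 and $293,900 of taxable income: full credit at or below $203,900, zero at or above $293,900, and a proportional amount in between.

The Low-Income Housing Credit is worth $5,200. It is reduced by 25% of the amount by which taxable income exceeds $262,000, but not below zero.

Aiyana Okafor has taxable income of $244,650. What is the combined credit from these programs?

$7,564

Small Business Credit: $244,650 is $40,750 into a $90,000 phase-out range, leaving 49,250/90,000 of the credit: $4,320 × 49,250/90,000 = $2,364.
Low-Income Housing Credit: $244,650 is at or below the $262,000 threshold, so the full $5,200 applies.
Total: $2,364 + $5,200 = $7,564.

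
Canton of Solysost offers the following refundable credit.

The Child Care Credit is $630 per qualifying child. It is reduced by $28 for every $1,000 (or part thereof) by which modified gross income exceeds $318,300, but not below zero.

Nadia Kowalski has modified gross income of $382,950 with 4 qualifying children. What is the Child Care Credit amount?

$700

Child Care Credit: base = 4 × $630 = $2,520. income exceeds $318,300 by $64,650, which is 65 full-or-partial $1,000 increments; reduction = 65 × $28 = $1,820, leaving $700.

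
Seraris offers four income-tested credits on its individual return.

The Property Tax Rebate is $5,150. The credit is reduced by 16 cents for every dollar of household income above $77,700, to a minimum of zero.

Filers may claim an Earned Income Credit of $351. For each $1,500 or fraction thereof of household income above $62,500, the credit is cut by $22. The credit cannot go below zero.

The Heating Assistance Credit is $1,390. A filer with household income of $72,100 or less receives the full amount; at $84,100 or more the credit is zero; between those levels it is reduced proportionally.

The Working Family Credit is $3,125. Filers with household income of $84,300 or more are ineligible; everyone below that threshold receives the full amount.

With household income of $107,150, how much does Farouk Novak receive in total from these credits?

$438

Property Tax Rebate: 16% of the $29,450 excess over $77,700 is $4,712; credit = $5,150 − $4,712 = $438.
Earned Income Credit: income exceeds $62,500 by $44,650 → 30 increments × $22 = $660 ≥ base, so the credit is $0.
Heating Assistance Credit: $107,150 is at or above $84,100, so the credit is $0.
Working Family Credit: $107,150 meets or exceeds the $84,300 cutoff, so the credit is $0.
Total: $438 + $0 + $0 + $0 = $438.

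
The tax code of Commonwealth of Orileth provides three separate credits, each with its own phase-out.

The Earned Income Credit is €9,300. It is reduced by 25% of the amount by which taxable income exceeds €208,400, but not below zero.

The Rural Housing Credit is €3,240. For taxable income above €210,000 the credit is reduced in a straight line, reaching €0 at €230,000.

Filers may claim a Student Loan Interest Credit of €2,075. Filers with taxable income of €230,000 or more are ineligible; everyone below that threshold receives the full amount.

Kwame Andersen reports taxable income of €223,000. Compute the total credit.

€8,859

Earned Income Credit: 25% of the €14,600 excess over €208,400 is €3,650; credit = €9,300 − €3,650 = €5,650.
Rural Housing Credit: €223,000 is €13,000 into a €20,000 phase-out range, leaving 7,000/20,000 of the credit: €3,240 × 7,000/20,000 = €1,134.
Student Loan Interest Credit: €223,000 is below the €230,000 cutoff, so the full €2,075 applies.
Total: €5,650 + €1,134 + €2,075 = €8,859.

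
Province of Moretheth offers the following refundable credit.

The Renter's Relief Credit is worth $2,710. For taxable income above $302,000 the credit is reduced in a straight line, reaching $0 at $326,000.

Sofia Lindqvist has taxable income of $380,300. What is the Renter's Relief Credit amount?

$0

Renter's Relief Credit: $380,300 is at or above $326,000, so the credit is $0.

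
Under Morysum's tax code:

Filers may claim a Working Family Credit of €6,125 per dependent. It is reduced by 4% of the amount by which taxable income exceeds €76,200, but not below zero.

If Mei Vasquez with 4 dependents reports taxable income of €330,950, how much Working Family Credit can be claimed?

Working Family Credit: base = 4 × €6,125 = €24,500. 4% of the €254,750 excess over €76,200 is €10,190; credit = €24,500 − €10,190 = €14,310.

€14,310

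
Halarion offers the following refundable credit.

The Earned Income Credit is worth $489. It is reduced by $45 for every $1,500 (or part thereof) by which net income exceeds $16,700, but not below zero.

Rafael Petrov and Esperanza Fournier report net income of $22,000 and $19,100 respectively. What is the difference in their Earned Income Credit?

$90

Rafael ($22,000): Earned Income Credit: income exceeds $16,700 by $5,300, which is 4 full-or-partial $1,500 increments; reduction = 4 × $45 = $180, leaving $309.
Esperanza ($19,100): Earned Income Credit: income exceeds $16,700 by $2,400, which is 2 full-or-partial $1,500 increments; reduction = 2 × $45 = $90, leaving $399.
Difference: |$309 − $399| = $90.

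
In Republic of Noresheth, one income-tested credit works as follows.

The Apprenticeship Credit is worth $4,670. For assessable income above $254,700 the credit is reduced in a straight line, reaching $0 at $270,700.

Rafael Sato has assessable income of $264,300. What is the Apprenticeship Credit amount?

Apprenticeship Credit: $264,300 is $9,600 into a $16,000 phase-out range, leaving 6,400/16,000 of the credit: $4,670 × 6,400/16,000 = $1,868.

$1,868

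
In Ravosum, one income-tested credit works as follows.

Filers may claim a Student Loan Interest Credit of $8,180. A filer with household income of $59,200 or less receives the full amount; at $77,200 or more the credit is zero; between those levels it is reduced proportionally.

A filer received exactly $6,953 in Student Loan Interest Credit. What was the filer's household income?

$6,953 is 6,953/8,180 of the full $8,180, so 1,227/8,180 of the $18,000 range has been used: income = $59,200 + $18,000 × 1,227/8,180 = $61,900.

$61,900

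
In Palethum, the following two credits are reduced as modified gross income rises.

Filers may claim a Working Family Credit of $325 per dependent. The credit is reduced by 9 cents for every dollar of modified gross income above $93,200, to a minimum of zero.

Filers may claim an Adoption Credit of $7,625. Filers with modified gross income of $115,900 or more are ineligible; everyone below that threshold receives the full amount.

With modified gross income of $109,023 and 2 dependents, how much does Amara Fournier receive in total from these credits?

$7,625

Working Family Credit: base = 2 × $325 = $650. 9% of the $15,823 excess over $93,200 is $1,424.07 ≥ base, so the credit is $0.
Adoption Credit: $109,023 is below the $115,900 cutoff, so the full $7,625 applies.
Total: $0 + $7,625 = $7,625.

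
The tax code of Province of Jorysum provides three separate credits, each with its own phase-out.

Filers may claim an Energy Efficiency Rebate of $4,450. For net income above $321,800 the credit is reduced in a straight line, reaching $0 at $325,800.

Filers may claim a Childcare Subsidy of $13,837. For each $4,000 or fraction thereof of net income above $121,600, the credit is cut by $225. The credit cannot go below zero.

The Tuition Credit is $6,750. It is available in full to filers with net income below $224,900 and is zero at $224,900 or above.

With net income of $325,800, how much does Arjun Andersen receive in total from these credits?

$2,137

Energy Efficiency Rebate: $325,800 is at or above $325,800, so the credit is $0.
Childcare Subsidy: income exceeds $121,600 by $204,200, which is 52 full-or-partial $4,000 increments; reduction = 52 × $225 = $11,700, leaving $2,137.
Tuition Credit: $325,800 meets or exceeds the $224,900 cutoff, so the credit is $0.
Total: $0 + $2,137 + $0 = $2,137.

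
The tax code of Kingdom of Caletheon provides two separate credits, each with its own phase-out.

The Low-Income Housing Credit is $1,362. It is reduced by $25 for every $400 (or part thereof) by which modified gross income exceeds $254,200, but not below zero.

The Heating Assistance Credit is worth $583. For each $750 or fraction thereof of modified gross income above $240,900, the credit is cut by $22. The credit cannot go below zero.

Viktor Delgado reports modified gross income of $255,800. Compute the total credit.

$1,405

Low-Income Housing Credit: income exceeds $254,200 by $1,600, which is 4 full-or-partial $400 increments; reduction = 4 × $25 = $100, leaving $1,262.
Heating Assistance Credit: income exceeds $240,900 by $14,900, which is 20 full-or-partial $750 increments; reduction = 20 × $22 = $440, leaving $143.
Total: $1,262 + $143 = $1,405.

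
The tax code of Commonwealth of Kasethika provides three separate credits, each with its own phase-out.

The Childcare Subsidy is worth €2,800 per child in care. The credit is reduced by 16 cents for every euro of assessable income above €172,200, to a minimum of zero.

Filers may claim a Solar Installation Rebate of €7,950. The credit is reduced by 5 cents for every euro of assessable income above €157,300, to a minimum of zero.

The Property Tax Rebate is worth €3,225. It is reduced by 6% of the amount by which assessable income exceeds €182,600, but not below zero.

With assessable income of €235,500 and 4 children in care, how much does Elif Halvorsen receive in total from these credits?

Childcare Subsidy: base = 4 × €2,800 = €11,200. 16% of the €63,300 excess over €172,200 is €10,128; credit = €11,200 − €10,128 = €1,072.
Solar Installation Rebate: 5% of the €78,200 excess over €157,300 is €3,910; credit = €7,950 − €3,910 = €4,040.
Property Tax Rebate: 6% of the €52,900 excess over €182,600 is €3,174; credit = €3,225 − €3,174 = €51.
Total: €1,072 + €4,040 + €51 = €5,163.

€5,163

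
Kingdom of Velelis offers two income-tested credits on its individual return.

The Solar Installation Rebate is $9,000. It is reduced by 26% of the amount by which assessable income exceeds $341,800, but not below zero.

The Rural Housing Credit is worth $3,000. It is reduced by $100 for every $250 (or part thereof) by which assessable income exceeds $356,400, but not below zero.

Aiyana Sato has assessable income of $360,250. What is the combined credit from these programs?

$5,603

Solar Installation Rebate: 26% of the $18,450 excess over $341,800 is $4,797; credit = $9,000 − $4,797 = $4,203.
Rural Housing Credit: income exceeds $356,400 by $3,850, which is 16 full-or-partial $250 increments; reduction = 16 × $100 = $1,600, leaving $1,400.
Total: $4,203 + $1,400 = $5,603.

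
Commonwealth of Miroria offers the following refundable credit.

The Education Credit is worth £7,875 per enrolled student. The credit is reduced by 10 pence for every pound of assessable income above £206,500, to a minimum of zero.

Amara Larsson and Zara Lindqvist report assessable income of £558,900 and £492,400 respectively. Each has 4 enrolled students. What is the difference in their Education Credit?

Amara (£558,900): Education Credit: base = 4 × £7,875 = £31,500. 10% of the £352,400 excess over £206,500 is £35,240 ≥ base, so the credit is £0.
Zara (£492,400): Education Credit: base = 4 × £7,875 = £31,500. 10% of the £285,900 excess over £206,500 is £28,590; credit = £31,500 − £28,590 = £2,910.
Difference: |£0 − £2,910| = £2,910.

£2,910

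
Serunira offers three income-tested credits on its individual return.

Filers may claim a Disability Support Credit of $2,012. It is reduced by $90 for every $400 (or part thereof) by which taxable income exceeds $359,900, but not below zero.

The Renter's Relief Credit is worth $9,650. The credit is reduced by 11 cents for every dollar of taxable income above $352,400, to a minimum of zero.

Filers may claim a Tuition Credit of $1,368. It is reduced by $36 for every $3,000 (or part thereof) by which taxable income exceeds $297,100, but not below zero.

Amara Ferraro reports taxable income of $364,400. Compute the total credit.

$9,802

Disability Support Credit: income exceeds $359,900 by $4,500, which is 12 full-or-partial $400 increments; reduction = 12 × $90 = $1,080, leaving $932.
Renter's Relief Credit: 11% of the $12,000 excess over $352,400 is $1,320; credit = $9,650 − $1,320 = $8,330.
Tuition Credit: income exceeds $297,100 by $67,300, which is 23 full-or-partial $3,000 increments; reduction = 23 × $36 = $828, leaving $540.
Total: $932 + $8,330 + $540 = $9,802.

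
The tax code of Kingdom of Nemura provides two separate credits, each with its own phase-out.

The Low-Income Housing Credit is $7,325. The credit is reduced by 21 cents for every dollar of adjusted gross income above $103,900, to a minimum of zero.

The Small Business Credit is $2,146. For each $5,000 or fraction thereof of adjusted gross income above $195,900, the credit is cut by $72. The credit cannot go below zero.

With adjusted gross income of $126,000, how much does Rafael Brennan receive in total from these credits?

$4,830

Low-Income Housing Credit: 21% of the $22,100 excess over $103,900 is $4,641; credit = $7,325 − $4,641 = $2,684.
Small Business Credit: $126,000 is at or below the $195,900 threshold, so the full $2,146 applies.
Total: $2,684 + $2,146 = $4,830.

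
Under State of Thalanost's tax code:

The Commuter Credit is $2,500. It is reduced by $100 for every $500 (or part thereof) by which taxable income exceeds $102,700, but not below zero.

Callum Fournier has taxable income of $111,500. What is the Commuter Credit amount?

$700

Commuter Credit: income exceeds $102,700 by $8,800, which is 18 full-or-partial $500 increments; reduction = 18 × $100 = $1,800, leaving $700.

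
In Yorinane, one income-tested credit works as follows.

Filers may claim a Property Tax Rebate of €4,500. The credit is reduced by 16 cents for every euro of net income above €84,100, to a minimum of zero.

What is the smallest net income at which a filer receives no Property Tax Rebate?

The credit falls by 16% of each euro above €84,100, so it reaches zero when the excess is €4,500 / 16% = €28,125: income = €84,100 + €28,125 = €112,225.

€112,225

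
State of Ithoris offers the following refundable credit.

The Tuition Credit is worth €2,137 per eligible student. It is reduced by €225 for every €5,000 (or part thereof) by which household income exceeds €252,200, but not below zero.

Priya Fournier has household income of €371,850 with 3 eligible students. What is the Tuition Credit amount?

€1,011

Tuition Credit: base = 3 × €2,137 = €6,411. income exceeds €252,200 by €119,650, which is 24 full-or-partial €5,000 increments; reduction = 24 × €225 = €5,400, leaving €1,011.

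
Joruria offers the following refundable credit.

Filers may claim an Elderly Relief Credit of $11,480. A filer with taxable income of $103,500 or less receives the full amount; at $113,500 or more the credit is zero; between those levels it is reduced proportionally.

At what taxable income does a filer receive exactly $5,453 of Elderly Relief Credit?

$5,453 is 5,453/11,480 of the full $11,480, so 6,027/11,480 of the $10,000 range has been used: income = $103,500 + $10,000 × 6,027/11,480 = $108,750.

$108,750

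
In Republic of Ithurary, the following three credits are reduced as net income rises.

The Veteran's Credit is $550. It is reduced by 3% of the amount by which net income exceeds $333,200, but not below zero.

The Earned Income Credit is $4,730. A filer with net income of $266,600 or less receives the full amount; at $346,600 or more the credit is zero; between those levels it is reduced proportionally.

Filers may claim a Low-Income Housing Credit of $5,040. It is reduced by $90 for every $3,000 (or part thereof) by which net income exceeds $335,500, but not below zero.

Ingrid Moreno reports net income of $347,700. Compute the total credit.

$4,705

Veteran's Credit: 3% of the $14,500 excess over $333,200 is $435; credit = $550 − $435 = $115.
Earned Income Credit: $347,700 is at or above $346,600, so the credit is $0.
Low-Income Housing Credit: income exceeds $335,500 by $12,200, which is 5 full-or-partial $3,000 increments; reduction = 5 × $90 = $450, leaving $4,590.
Total: $115 + $0 + $4,590 = $4,705.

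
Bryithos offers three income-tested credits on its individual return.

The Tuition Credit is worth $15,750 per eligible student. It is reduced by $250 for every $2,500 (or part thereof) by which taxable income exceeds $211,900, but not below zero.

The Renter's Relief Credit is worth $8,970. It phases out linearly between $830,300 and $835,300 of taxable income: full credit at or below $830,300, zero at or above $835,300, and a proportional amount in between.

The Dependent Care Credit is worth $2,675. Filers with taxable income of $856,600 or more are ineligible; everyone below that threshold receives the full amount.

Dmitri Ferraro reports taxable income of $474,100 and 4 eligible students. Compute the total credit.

Tuition Credit: base = 4 × $15,750 = $63,000. income exceeds $211,900 by $262,200, which is 105 full-or-partial $2,500 increments; reduction = 105 × $250 = $26,250, leaving $36,750.
Renter's Relief Credit: $474,100 is at or below the $830,300 threshold, so the full $8,970 applies.
Dependent Care Credit: $474,100 is below the $856,600 cutoff, so the full $2,675 applies.
Total: $36,750 + $8,970 + $2,675 = $48,395.

$48,395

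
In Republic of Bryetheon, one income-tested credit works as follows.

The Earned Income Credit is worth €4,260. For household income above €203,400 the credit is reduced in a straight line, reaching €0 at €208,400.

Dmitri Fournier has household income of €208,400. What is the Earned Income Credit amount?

€0

Earned Income Credit: €208,400 is at or above €208,400, so the credit is €0.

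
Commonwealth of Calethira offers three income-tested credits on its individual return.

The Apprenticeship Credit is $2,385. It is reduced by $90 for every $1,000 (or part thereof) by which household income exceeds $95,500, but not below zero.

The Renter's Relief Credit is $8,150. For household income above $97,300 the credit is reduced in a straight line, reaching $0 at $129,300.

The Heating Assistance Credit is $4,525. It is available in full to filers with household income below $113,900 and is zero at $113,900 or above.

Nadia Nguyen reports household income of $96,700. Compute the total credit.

Apprenticeship Credit: income exceeds $95,500 by $1,200, which is 2 full-or-partial $1,000 increments; reduction = 2 × $90 = $180, leaving $2,205.
Renter's Relief Credit: $96,700 is at or below the $97,300 threshold, so the full $8,150 applies.
Heating Assistance Credit: $96,700 is below the $113,900 cutoff, so the full $4,525 applies.
Total: $2,205 + $8,150 + $4,525 = $14,880.

$14,880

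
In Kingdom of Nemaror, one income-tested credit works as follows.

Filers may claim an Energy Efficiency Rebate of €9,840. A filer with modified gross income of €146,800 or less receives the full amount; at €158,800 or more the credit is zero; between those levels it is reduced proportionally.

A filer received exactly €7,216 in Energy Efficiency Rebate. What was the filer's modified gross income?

€150,000

€7,216 is 7,216/9,840 of the full €9,840, so 2,624/9,840 of the €12,000 range has been used: income = €146,800 + €12,000 × 2,624/9,840 = €150,000.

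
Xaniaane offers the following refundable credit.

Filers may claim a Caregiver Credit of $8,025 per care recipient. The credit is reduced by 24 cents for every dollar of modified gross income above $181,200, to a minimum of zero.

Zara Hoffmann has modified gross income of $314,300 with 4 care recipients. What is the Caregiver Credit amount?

Caregiver Credit: base = 4 × $8,025 = $32,100. 24% of the $133,100 excess over $181,200 is $31,944; credit = $32,100 − $31,944 = $156.

$156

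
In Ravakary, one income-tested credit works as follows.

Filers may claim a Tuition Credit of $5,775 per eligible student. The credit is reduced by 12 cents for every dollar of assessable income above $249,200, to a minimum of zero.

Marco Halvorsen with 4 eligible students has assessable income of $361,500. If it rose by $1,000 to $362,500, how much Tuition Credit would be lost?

$120

At $361,500 — base = 4 × $5,775 = $23,100. 12% of the $112,300 excess over $249,200 is $13,476; credit = $23,100 − $13,476 = $9,624.
At $362,500 — base = 4 × $5,775 = $23,100. 12% of the $113,300 excess over $249,200 is $13,596; credit = $23,100 − $13,596 = $9,504.
Lost: $9,624 − $9,504 = $120.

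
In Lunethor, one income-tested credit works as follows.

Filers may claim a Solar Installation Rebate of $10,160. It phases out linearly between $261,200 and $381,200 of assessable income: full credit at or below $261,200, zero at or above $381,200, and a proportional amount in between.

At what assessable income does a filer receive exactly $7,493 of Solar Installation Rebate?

$292,700

$7,493 is 7,493/10,160 of the full $10,160, so 2,667/10,160 of the $120,000 range has been used: income = $261,200 + $120,000 × 2,667/10,160 = $292,700.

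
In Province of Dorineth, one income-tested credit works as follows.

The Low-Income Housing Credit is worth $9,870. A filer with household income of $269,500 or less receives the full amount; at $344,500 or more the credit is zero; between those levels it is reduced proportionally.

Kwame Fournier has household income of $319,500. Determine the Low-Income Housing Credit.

Low-Income Housing Credit: $319,500 is $50,000 into a $75,000 phase-out range, leaving 25,000/75,000 of the credit: $9,870 × 25,000/75,000 = $3,290.

$3,290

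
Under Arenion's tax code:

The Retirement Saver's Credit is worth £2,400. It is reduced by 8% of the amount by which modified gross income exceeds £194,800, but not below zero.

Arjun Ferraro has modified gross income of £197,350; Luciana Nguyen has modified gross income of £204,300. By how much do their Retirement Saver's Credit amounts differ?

Arjun (£197,350): Retirement Saver's Credit: 8% of the £2,550 excess over £194,800 is £204; credit = £2,400 − £204 = £2,196.
Luciana (£204,300): Retirement Saver's Credit: 8% of the £9,500 excess over £194,800 is £760; credit = £2,400 − £760 = £1,640.
Difference: |£2,196 − £1,640| = £556.

£556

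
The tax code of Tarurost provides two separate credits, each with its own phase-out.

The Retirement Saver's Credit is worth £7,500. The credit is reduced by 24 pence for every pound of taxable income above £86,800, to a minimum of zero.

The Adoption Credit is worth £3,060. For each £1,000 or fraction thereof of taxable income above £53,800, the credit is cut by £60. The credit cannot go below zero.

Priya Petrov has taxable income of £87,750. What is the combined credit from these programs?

Retirement Saver's Credit: 24% of the £950 excess over £86,800 is £228; credit = £7,500 − £228 = £7,272.
Adoption Credit: income exceeds £53,800 by £33,950, which is 34 full-or-partial £1,000 increments; reduction = 34 × £60 = £2,040, leaving £1,020.
Total: £7,272 + £1,020 = £8,292.

£8,292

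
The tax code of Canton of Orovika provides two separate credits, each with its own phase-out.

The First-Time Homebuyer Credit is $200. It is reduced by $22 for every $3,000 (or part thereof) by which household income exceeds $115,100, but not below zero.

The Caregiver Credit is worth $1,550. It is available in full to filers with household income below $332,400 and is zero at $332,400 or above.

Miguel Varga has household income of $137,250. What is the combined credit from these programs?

$1,574

First-Time Homebuyer Credit: income exceeds $115,100 by $22,150, which is 8 full-or-partial $3,000 increments; reduction = 8 × $22 = $176, leaving $24.
Caregiver Credit: $137,250 is below the $332,400 cutoff, so the full $1,550 applies.
Total: $24 + $1,550 = $1,574.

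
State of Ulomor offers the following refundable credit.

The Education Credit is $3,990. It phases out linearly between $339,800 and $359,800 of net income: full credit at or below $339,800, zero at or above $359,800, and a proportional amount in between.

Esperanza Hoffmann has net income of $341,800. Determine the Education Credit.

Education Credit: $341,800 is $2,000 into a $20,000 phase-out range, leaving 18,000/20,000 of the credit: $3,990 × 18,000/20,000 = $3,591.

$3,591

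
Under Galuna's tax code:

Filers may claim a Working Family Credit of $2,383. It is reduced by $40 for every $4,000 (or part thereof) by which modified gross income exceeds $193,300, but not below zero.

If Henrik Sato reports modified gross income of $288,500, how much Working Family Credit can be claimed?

Working Family Credit: income exceeds $193,300 by $95,200, which is 24 full-or-partial $4,000 increments; reduction = 24 × $40 = $960, leaving $1,423.

$1,423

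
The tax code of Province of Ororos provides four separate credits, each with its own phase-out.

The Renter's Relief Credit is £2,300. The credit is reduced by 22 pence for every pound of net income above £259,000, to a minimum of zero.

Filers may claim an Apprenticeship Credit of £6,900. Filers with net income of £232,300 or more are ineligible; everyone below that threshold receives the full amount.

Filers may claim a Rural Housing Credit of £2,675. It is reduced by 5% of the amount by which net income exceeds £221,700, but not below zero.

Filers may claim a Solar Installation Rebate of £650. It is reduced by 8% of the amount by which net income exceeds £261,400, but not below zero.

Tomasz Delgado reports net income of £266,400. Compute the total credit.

£1,362

Renter's Relief Credit: 22% of the £7,400 excess over £259,000 is £1,628; credit = £2,300 − £1,628 = £672.
Apprenticeship Credit: £266,400 meets or exceeds the £232,300 cutoff, so the credit is £0.
Rural Housing Credit: 5% of the £44,700 excess over £221,700 is £2,235; credit = £2,675 − £2,235 = £440.
Solar Installation Rebate: 8% of the £5,000 excess over £261,400 is £400; credit = £650 − £400 = £250.
Total: £672 + £0 + £440 + £250 = £1,362.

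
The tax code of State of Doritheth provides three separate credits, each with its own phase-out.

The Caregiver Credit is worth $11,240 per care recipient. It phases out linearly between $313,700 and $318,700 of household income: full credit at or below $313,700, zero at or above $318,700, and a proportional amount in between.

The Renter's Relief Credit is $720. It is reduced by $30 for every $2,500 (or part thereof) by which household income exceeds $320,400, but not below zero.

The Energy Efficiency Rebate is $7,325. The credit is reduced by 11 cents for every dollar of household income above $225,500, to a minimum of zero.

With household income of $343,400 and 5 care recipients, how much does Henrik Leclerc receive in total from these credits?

Caregiver Credit: base = 5 × $11,240 = $56,200. $343,400 is at or above $318,700, so the credit is $0.
Renter's Relief Credit: income exceeds $320,400 by $23,000, which is 10 full-or-partial $2,500 increments; reduction = 10 × $30 = $300, leaving $420.
Energy Efficiency Rebate: 11% of the $117,900 excess over $225,500 is $12,969 ≥ base, so the credit is $0.
Total: $0 + $420 + $0 = $420.

$420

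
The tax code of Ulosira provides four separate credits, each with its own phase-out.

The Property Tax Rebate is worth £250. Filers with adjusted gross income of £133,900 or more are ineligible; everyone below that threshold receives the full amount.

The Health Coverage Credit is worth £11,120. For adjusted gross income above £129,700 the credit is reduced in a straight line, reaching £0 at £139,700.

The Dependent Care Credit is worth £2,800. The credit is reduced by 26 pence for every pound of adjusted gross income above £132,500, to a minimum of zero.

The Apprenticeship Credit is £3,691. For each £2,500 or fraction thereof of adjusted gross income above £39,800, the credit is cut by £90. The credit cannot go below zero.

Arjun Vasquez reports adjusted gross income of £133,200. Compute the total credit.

£10,367

Property Tax Rebate: £133,200 is below the £133,900 cutoff, so the full £250 applies.
Health Coverage Credit: £133,200 is £3,500 into a £10,000 phase-out range, leaving 6,500/10,000 of the credit: £11,120 × 6,500/10,000 = £7,228.
Dependent Care Credit: 26% of the £700 excess over £132,500 is £182; credit = £2,800 − £182 = £2,618.
Apprenticeship Credit: income exceeds £39,800 by £93,400, which is 38 full-or-partial £2,500 increments; reduction = 38 × £90 = £3,420, leaving £271.
Total: £250 + £7,228 + £2,618 + £271 = £10,367.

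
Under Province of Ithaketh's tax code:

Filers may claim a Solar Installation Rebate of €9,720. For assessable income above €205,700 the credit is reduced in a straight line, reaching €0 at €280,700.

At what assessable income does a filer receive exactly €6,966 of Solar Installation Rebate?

€226,950

€6,966 is 6,966/9,720 of the full €9,720, so 2,754/9,720 of the €75,000 range has been used: income = €205,700 + €75,000 × 2,754/9,720 = €226,950.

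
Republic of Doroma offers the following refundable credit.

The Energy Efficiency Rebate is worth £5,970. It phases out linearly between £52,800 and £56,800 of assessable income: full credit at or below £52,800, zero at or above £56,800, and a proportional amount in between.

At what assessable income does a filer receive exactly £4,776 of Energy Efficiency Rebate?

£53,600

£4,776 is 4,776/5,970 of the full £5,970, so 1,194/5,970 of the £4,000 range has been used: income = £52,800 + £4,000 × 1,194/5,970 = £53,600.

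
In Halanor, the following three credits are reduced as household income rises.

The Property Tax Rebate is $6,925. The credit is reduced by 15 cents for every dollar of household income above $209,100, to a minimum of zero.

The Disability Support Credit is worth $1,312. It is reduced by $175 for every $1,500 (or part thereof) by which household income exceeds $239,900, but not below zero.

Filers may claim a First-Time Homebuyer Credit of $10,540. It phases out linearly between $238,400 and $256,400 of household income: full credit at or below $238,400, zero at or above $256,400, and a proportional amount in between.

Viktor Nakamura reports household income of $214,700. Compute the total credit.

Property Tax Rebate: 15% of the $5,600 excess over $209,100 is $840; credit = $6,925 − $840 = $6,085.
Disability Support Credit: $214,700 is at or below the $239,900 threshold, so the full $1,312 applies.
First-Time Homebuyer Credit: $214,700 is at or below the $238,400 threshold, so the full $10,540 applies.
Total: $6,085 + $1,312 + $10,540 = $17,937.

$17,937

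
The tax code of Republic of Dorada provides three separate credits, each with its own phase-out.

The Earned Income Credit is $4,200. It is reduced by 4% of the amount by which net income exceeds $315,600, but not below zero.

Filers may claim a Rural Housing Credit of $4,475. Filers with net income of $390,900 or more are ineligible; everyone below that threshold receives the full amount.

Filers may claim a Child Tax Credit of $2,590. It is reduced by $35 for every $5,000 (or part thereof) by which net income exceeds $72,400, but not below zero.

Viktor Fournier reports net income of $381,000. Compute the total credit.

Earned Income Credit: 4% of the $65,400 excess over $315,600 is $2,616; credit = $4,200 − $2,616 = $1,584.
Rural Housing Credit: $381,000 is below the $390,900 cutoff, so the full $4,475 applies.
Child Tax Credit: income exceeds $72,400 by $308,600, which is 62 full-or-partial $5,000 increments; reduction = 62 × $35 = $2,170, leaving $420.
Total: $1,584 + $4,475 + $420 = $6,479.

$6,479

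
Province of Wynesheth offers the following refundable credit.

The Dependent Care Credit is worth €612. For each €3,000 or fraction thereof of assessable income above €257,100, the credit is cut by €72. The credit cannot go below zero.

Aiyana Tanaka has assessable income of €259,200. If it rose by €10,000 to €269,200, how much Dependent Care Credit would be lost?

€288

At €259,200 — income exceeds €257,100 by €2,100, which is 1 full-or-partial €3,000 increment; reduction = 1 × €72 = €72, leaving €540.
At €269,200 — income exceeds €257,100 by €12,100, which is 5 full-or-partial €3,000 increments; reduction = 5 × €72 = €360, leaving €252.
Lost: €540 − €252 = €288.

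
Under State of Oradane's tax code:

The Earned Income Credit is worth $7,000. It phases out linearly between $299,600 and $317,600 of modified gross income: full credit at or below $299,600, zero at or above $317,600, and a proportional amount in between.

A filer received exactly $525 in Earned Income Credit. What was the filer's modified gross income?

$316,250

$525 is 525/7,000 of the full $7,000, so 6,475/7,000 of the $18,000 range has been used: income = $299,600 + $18,000 × 6,475/7,000 = $316,250.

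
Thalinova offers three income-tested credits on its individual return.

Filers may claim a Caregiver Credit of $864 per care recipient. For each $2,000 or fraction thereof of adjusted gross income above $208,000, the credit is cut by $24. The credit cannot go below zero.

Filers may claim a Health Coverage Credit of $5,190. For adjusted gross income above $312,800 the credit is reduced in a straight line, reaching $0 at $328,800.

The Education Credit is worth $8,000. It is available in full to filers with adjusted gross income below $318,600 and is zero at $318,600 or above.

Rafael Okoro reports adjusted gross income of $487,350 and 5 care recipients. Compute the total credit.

Caregiver Credit: base = 5 × $864 = $4,320. income exceeds $208,000 by $279,350, which is 140 full-or-partial $2,000 increments; reduction = 140 × $24 = $3,360, leaving $960.
Health Coverage Credit: $487,350 is at or above $328,800, so the credit is $0.
Education Credit: $487,350 meets or exceeds the $318,600 cutoff, so the credit is $0.
Total: $960 + $0 + $0 = $960.

$960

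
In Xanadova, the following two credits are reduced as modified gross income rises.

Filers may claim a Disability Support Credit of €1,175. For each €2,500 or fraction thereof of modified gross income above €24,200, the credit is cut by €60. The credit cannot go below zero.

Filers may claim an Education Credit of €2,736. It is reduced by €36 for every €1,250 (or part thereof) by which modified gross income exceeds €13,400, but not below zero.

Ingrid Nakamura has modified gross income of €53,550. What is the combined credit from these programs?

Disability Support Credit: income exceeds €24,200 by €29,350, which is 12 full-or-partial €2,500 increments; reduction = 12 × €60 = €720, leaving €455.
Education Credit: income exceeds €13,400 by €40,150, which is 33 full-or-partial €1,250 increments; reduction = 33 × €36 = €1,188, leaving €1,548.
Total: €455 + €1,548 = €2,003.

€2,003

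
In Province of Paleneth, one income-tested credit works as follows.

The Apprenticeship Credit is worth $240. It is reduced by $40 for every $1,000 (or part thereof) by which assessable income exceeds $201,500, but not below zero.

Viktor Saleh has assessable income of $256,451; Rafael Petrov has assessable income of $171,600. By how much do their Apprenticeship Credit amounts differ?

$240

Viktor ($256,451): Apprenticeship Credit: income exceeds $201,500 by $54,951 → 55 increments × $40 = $2,200 ≥ base, so the credit is $0.
Rafael ($171,600): Apprenticeship Credit: $171,600 is at or below the $201,500 threshold, so the full $240 applies.
Difference: |$0 − $240| = $240.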